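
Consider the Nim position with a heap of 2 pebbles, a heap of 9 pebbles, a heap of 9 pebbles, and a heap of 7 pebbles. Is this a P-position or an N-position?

Compute the nim-sum pairwise:
2 ⊕ 9 = 11
11 ⊕ 9 = 2
2 ⊕ 7 = 5
The nim-sum is 5 ≠ 0, so this is an N-position: the player to move can win.

N-position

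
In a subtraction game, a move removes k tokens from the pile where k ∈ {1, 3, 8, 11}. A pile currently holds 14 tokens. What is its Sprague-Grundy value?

Build the Grundy sequence with g(k) = mex{g(k−s) : s ∈ {1, 3, 8, 11}, s ≤ k}:
k:     0  1  2  3  4  5  6  7  8  9 10 11 12 13 14
g(k):  0  1  0  1  0  1  0  1  2  3  2  3  2  3  2
So g(14) = 2.

2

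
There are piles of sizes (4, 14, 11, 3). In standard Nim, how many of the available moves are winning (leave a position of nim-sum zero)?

3

Compute the nim-sum pairwise:
4 ⊕ 14 = 10
10 ⊕ 11 = 1
1 ⊕ 3 = 2
The overall nim-sum is X = 2. A pile of size p has a winning move iff p XOR X < p (reduce it to p XOR X).
  4: 4 XOR 2 = 6 ≥ 4 — no move.
  14: 14 XOR 2 = 12 < 14 — winning move (to 12).
  11: 11 XOR 2 = 9 < 11 — winning move (to 9).
  3: 3 XOR 2 = 1 < 3 — winning move (to 1).
That gives 3 winning moves.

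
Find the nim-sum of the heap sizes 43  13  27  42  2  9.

Write each in binary and XOR column by column:
  101011  (43)
  001101  (13)
  011011  (27)
  101010  (42)
  000010  (2)
  001001  (9)
  ------
  011100  (28)

28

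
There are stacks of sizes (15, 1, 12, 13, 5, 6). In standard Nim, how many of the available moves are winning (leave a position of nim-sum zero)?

3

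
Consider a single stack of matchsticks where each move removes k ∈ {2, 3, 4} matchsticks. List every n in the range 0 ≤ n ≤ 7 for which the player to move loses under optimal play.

0, 1, 6, 7

Build the Grundy sequence with g(k) = mex{g(k−s) : s ∈ {2, 3, 4}, s ≤ k}:
g(0) = mex{} = 0
g(1) = mex{} = 0
g(2) = mex{0} = 1
g(3) = mex{0} = 1
g(4) = mex{0,1} = 2
g(5) = mex{0,1} = 2
g(6) = mex{1,2} = 0
g(7) = mex{1,2} = 0
The P-positions (g = 0) in 0..7 are 0, 1, 6, 7.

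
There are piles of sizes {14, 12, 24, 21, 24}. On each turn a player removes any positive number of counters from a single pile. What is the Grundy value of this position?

23

Nim-sum: 14 ^ 12 ^ 24 ^ 21 ^ 24 = 23.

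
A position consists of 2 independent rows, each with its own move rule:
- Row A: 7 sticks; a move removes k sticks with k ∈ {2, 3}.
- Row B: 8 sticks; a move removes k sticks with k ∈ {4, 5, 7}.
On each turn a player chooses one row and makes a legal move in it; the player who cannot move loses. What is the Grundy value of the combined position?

Build the Grundy sequence for row A with g(k) = mex{g(k−s) : s ∈ {2, 3}, s ≤ k}:
g(0) = mex{} = 0
g(1) = mex{} = 0
g(2) = mex{0} = 1
g(3) = mex{0} = 1
g(4) = mex{0,1} = 2
g(5) = mex{1} = 0
g(6) = mex{1,2} = 0
g(7) = mex{0,2} = 1
So g(7) = 1.
Grundy values for row B (subtraction set {4, 5, 7}):
g(0) = mex{} = 0
g(1) = mex{} = 0
g(2) = mex{} = 0
g(3) = mex{} = 0
g(4) = mex{0} = 1
g(5) = mex{0} = 1
g(6) = mex{0} = 1
g(7) = mex{0} = 1
g(8) = mex{0,1} = 2
So g(8) = 2.
By the Sprague-Grundy theorem, the Grundy value of a sum of independent games is the XOR of the component values.
Combined value = 1 ⊕ 2 = 3.

3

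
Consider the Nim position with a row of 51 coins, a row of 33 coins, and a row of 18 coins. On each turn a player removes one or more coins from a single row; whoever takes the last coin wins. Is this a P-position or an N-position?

Compute the nim-sum pairwise:
51 XOR 33 = 18
18 XOR 18 = 0
The nim-sum is 0, so this is a P-position: the player to move is in a losing position under optimal play.

P-position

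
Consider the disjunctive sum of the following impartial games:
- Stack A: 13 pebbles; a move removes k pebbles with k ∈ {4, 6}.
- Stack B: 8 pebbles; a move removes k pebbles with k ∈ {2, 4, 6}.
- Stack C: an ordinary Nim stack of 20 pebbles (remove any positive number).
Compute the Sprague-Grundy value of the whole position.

Build the Grundy sequence for stack A with g(k) = mex{g(k−s) : s ∈ {4, 6}, s ≤ k}:
k:     0  1  2  3  4  5  6  7  8  9 10 11 12 13
g(k):  0  0  0  0  1  1  1  1  2  2  0  0  0  0
So g(13) = 0.
Grundy values for stack B (subtraction set {2, 4, 6}):
g(0) = mex{} = 0
g(1) = mex{} = 0
g(2) = mex{0} = 1
g(3) = mex{0} = 1
g(4) = mex{0,1} = 2
g(5) = mex{0,1} = 2
g(6) = mex{0,1,2} = 3
g(7) = mex{0,1,2} = 3
g(8) = mex{1,2,3} = 0
So g(8) = 0.
Stack C is a plain Nim stack of size 20, so its Grundy value is 20.
The value of a disjunctive sum is the nim-sum of the parts.
Combined value = 0 XOR 0 XOR 20 = 20.

20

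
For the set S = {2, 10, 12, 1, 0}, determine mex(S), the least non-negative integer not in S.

3

The values 0, 1, 2 are all present; 3 is the first non-negative integer missing from the set.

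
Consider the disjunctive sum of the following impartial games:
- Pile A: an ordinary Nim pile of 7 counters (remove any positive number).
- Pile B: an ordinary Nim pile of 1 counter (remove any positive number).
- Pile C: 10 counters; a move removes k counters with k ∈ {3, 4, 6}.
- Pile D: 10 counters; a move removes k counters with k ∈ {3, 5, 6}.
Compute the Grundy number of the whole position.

6

Pile A is a plain Nim pile of size 7, so its Grundy value is 7.
Pile B is a plain Nim pile of size 1, so its Grundy value is 1.
For pile C, compute g(0), g(1), … with moves {3, 4, 6}:
k:     0  1  2  3  4  5  6  7  8  9 10
g(k):  0  0  0  1  1  1  2  2  2  0  0
So g(10) = 0.
Build the Grundy sequence for pile D with g(k) = mex{g(k−s) : s ∈ {3, 5, 6}, s ≤ k}:
g(0) = mex{} = 0
g(1) = mex{} = 0
g(2) = mex{} = 0
g(3) = mex{0} = 1
g(4) = mex{0} = 1
g(5) = mex{0} = 1
g(6) = mex{0,1} = 2
g(7) = mex{0,1} = 2
g(8) = mex{0,1} = 2
g(9) = mex{1,2} = 0
g(10) = mex{1,2} = 0
So g(10) = 0.
By the Sprague-Grundy theorem, the Grundy value of a sum of independent games is the XOR of the component values.
Combined value = 7 ⊕ 1 ⊕ 0 ⊕ 0 = 6.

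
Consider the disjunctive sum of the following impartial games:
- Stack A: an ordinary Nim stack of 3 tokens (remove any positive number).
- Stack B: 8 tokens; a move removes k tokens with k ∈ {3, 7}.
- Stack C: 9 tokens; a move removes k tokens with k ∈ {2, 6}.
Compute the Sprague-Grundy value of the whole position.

1

Stack A is a plain Nim stack of size 3, so its Grundy value is 3.
For stack B, compute g(0), g(1), … with moves {3, 7}:
g(0) = mex{} = 0
g(1) = mex{} = 0
g(2) = mex{} = 0
g(3) = mex{0} = 1
g(4) = mex{0} = 1
g(5) = mex{0} = 1
g(6) = mex{1} = 0
g(7) = mex{0,1} = 2
g(8) = mex{0,1} = 2
So g(8) = 2.
Grundy values for stack C (subtraction set {2, 6}):
g(0) = mex{} = 0
g(1) = mex{} = 0
g(2) = mex{0} = 1
g(3) = mex{0} = 1
g(4) = mex{1} = 0
g(5) = mex{1} = 0
g(6) = mex{0} = 1
g(7) = mex{0} = 1
g(8) = mex{1} = 0
g(9) = mex{1} = 0
So g(9) = 0.
By the Sprague-Grundy theorem, the Grundy value of a sum of independent games is the XOR of the component values.
Combined value = 3 ⊕ 2 ⊕ 0 = 1.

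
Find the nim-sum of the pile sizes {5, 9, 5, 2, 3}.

8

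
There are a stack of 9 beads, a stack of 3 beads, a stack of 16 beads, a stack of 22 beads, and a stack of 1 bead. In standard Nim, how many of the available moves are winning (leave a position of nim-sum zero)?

1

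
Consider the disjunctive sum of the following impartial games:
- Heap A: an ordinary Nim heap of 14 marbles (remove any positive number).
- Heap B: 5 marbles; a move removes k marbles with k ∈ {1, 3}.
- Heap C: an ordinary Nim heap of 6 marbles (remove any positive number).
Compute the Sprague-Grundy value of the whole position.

Heap A is a plain Nim heap of size 14, so its Grundy value is 14.
Grundy values for heap B (subtraction set {1, 3}):
k:     0  1  2  3  4  5
g(k):  0  1  0  1  0  1
So g(5) = 1.
Heap C is a plain Nim heap of size 6, so its Grundy value is 6.
By the Sprague-Grundy theorem, the Grundy value of a sum of independent games is the XOR of the component values.
Combined value = 14 ⊕ 1 ⊕ 6 = 9.

9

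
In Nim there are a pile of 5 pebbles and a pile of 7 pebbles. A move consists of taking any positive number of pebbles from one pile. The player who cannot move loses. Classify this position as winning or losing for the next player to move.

Winning position

Nim-sum: 5 ^ 7 = 2.
The nim-sum is 2 ≠ 0, so this is an N-position: the player to move can win.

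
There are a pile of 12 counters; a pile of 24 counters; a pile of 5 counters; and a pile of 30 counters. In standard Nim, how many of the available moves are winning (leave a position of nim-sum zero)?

Nim-sum: 12 ⊕ 24 ⊕ 5 ⊕ 30 = 15.
The overall nim-sum is X = 15. A pile of size p has a winning move iff p XOR X < p (reduce it to p XOR X).
  12: 12 XOR 15 = 3 < 12 — winning move (to 3).
  24: 24 XOR 15 = 23 < 24 — winning move (to 23).
  5: 5 XOR 15 = 10 ≥ 5 — no move.
  30: 30 XOR 15 = 17 < 30 — winning move (to 17).
That gives 3 winning moves.

3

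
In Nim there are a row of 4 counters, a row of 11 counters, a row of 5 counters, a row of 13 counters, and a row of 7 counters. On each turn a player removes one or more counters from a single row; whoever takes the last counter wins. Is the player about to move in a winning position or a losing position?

Losing position

Compute the nim-sum pairwise:
4 ^ 11 = 15
15 ^ 5 = 10
10 ^ 13 = 7
7 ^ 7 = 0
The nim-sum is 0, so this is a P-position: the player to move is in a losing position under optimal play.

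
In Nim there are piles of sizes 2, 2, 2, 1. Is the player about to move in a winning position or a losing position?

Nim-sum: 2 XOR 2 XOR 2 XOR 1 = 3.
The nim-sum is 3 ≠ 0, so this is an N-position: the player to move can win.

Winning position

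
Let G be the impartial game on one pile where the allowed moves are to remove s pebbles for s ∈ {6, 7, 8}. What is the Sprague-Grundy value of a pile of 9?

Grundy values for subtraction set {6, 7, 8}:
g(0) = mex{} = 0
g(1) = mex{} = 0
g(2) = mex{} = 0
g(3) = mex{} = 0
g(4) = mex{} = 0
g(5) = mex{} = 0
g(6) = mex{0} = 1
g(7) = mex{0} = 1
g(8) = mex{0} = 1
g(9) = mex{0} = 1
So g(9) = 1.

1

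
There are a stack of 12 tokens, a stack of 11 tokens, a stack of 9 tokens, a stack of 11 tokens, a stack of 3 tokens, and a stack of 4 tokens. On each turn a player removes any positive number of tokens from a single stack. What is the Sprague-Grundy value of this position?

2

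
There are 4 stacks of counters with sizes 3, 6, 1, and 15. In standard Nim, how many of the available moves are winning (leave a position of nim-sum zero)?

Nim-sum: 3 ⊕ 6 ⊕ 1 ⊕ 15 = 11.
The overall nim-sum is X = 11. A stack of size p has a winning move iff p XOR X < p (reduce it to p XOR X).
  3: 3 XOR 11 = 8 ≥ 3 — no move.
  6: 6 XOR 11 = 13 ≥ 6 — no move.
  1: 1 XOR 11 = 10 ≥ 1 — no move.
  15: 15 XOR 11 = 4 < 15 — winning move (to 4).
That gives 1 winning move.

1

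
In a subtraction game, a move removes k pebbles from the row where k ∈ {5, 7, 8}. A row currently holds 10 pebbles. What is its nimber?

2

Grundy values for subtraction set {5, 7, 8}:
g(0) = mex{} = 0
g(1) = mex{} = 0
g(2) = mex{} = 0
g(3) = mex{} = 0
g(4) = mex{} = 0
g(5) = mex{0} = 1
g(6) = mex{0} = 1
g(7) = mex{0} = 1
g(8) = mex{0} = 1
g(9) = mex{0} = 1
g(10) = mex{0,1} = 2
So g(10) = 2.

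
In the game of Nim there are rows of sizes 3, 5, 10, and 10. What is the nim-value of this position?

6

Nim-sum: 3 ^ 5 ^ 10 ^ 10 = 6.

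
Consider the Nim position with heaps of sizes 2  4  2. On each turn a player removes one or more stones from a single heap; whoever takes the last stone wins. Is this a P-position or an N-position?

N-position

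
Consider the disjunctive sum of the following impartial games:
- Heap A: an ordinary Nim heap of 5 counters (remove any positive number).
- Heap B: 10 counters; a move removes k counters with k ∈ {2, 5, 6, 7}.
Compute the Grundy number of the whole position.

Heap A is a plain Nim heap of size 5, so its Grundy value is 5.
Grundy values for heap B (subtraction set {2, 5, 6, 7}):
g(0) = mex{} = 0
g(1) = mex{} = 0
g(2) = mex{0} = 1
g(3) = mex{0} = 1
g(4) = mex{1} = 0
g(5) = mex{0,1} = 2
g(6) = mex{0} = 1
g(7) = mex{0,1,2} = 3
g(8) = mex{0,1} = 2
g(9) = mex{0,1,3} = 2
g(10) = mex{0,1,2} = 3
So g(10) = 3.
The value of a disjunctive sum is the nim-sum of the parts.
Combined value = 5 ⊕ 3 = 6.

6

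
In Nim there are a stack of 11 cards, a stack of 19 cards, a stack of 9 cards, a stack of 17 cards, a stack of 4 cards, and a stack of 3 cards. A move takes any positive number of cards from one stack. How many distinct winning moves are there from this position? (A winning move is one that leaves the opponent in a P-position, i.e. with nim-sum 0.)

Nim-sum: 11 ⊕ 19 ⊕ 9 ⊕ 17 ⊕ 4 ⊕ 3 = 7.
The overall nim-sum is X = 7. A stack of size p has a winning move iff p XOR X < p (reduce it to p XOR X).
  11: 11 XOR 7 = 12 ≥ 11 — no move.
  19: 19 XOR 7 = 20 ≥ 19 — no move.
  9: 9 XOR 7 = 14 ≥ 9 — no move.
  17: 17 XOR 7 = 22 ≥ 17 — no move.
  4: 4 XOR 7 = 3 < 4 — winning move (to 3).
  3: 3 XOR 7 = 4 ≥ 3 — no move.
That gives 1 winning move.

1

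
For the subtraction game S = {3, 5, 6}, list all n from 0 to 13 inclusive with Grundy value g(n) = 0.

0, 1, 2, 9, 10, 11

Grundy values for subtraction set {3, 5, 6}:
k:     0  1  2  3  4  5  6  7  8  9 10 11 12 13
g(k):  0  0  0  1  1  1  2  2  2  0  0  0  1  1
The P-positions (g = 0) in 0..13 are 0, 1, 2, 9, 10, 11.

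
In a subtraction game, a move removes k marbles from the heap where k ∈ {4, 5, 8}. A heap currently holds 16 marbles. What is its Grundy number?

1

Grundy values for subtraction set {4, 5, 8}:
k:     0  1  2  3  4  5  6  7  8  9 10 11 12 13 14 15 16
g(k):  0  0  0  0  1  1  1  1  2  2  2  2  0  0  0  0  1
So g(16) = 1.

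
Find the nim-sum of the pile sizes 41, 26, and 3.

48

Nim-sum: 41 ⊕ 26 ⊕ 3 = 48.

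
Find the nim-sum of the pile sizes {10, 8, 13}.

15

Bitwise XOR of the heap sizes:
  1010  (10)
  1000  (8)
  1101  (13)
  ----
  1111  (15)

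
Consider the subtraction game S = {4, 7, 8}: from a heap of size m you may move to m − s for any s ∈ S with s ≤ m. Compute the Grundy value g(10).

2

Compute g(0), g(1), … for moves {4, 7, 8}:
k:     0  1  2  3  4  5  6  7  8  9 10
g(k):  0  0  0  0  1  1  1  1  2  2  2
So g(10) = 2.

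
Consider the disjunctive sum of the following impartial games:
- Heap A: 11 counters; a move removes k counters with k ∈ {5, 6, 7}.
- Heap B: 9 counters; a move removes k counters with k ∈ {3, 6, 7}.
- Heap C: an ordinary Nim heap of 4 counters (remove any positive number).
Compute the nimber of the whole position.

Grundy values for heap A (subtraction set {5, 6, 7}):
g(0) = mex{} = 0
g(1) = mex{} = 0
g(2) = mex{} = 0
g(3) = mex{} = 0
g(4) = mex{} = 0
g(5) = mex{0} = 1
g(6) = mex{0} = 1
g(7) = mex{0} = 1
g(8) = mex{0} = 1
g(9) = mex{0} = 1
g(10) = mex{0,1} = 2
g(11) = mex{0,1} = 2
So g(11) = 2.
Build the Grundy sequence for heap B with g(k) = mex{g(k−s) : s ∈ {3, 6, 7}, s ≤ k}:
g(0) = mex{} = 0
g(1) = mex{} = 0
g(2) = mex{} = 0
g(3) = mex{0} = 1
g(4) = mex{0} = 1
g(5) = mex{0} = 1
g(6) = mex{0,1} = 2
g(7) = mex{0,1} = 2
g(8) = mex{0,1} = 2
g(9) = mex{0,1,2} = 3
So g(9) = 3.
Heap C is a plain Nim heap of size 4, so its Grundy value is 4.
By the Sprague-Grundy theorem, the Grundy value of a sum of independent games is the XOR of the component values.
Combined value = 2 XOR 3 XOR 4 = 5.

5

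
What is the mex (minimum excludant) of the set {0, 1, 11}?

2

The values 0, 1 are all present; 2 is the first non-negative integer missing from the set.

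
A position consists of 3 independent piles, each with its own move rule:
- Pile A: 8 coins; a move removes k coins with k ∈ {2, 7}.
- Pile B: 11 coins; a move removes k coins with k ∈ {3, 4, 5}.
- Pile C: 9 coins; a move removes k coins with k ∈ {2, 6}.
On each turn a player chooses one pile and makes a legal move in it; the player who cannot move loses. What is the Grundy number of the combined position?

3

For pile A, compute g(0), g(1), … with moves {2, 7}:
k:     0  1  2  3  4  5  6  7  8
g(k):  0  0  1  1  0  0  1  1  2
So g(8) = 2.
Grundy values for pile B (subtraction set {3, 4, 5}):
k:     0  1  2  3  4  5  6  7  8  9 10 11
g(k):  0  0  0  1  1  1  2  2  0  0  0  1
So g(11) = 1.
Grundy values for pile C (subtraction set {2, 6}):
k:     0  1  2  3  4  5  6  7  8  9
g(k):  0  0  1  1  0  0  1  1  0  0
So g(9) = 0.
The value of a disjunctive sum is the nim-sum of the parts.
Combined value = 2 XOR 1 XOR 0 = 3.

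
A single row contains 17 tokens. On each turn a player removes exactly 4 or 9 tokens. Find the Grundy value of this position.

1

Grundy values for subtraction set {4, 9}:
k:     0  1  2  3  4  5  6  7  8  9 10 11 12 13 14 15 16 17
g(k):  0  0  0  0  1  1  1  1  0  2  2  2  1  0  0  0  0  1
So g(17) = 1.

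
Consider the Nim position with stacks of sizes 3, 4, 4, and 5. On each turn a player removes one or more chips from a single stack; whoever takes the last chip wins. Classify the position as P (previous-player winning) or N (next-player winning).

N-position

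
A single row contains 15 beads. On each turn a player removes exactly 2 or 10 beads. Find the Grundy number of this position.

1

Compute g(0), g(1), … for moves {2, 10}:
k:     0  1  2  3  4  5  6  7  8  9 10 11 12 13 14 15
g(k):  0  0  1  1  0  0  1  1  0  0  1  1  0  0  1  1
So g(15) = 1.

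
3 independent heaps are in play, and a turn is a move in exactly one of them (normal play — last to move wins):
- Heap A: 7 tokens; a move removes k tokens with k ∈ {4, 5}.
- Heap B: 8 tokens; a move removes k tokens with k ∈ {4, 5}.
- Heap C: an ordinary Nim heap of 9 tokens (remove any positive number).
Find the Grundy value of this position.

10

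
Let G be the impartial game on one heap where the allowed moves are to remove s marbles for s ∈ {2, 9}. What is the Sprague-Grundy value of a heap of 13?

1

Build the Grundy sequence with g(k) = mex{g(k−s) : s ∈ {2, 9}, s ≤ k}:
k:     0  1  2  3  4  5  6  7  8  9 10 11 12 13
g(k):  0  0  1  1  0  0  1  1  0  2  1  0  0  1
So g(13) = 1.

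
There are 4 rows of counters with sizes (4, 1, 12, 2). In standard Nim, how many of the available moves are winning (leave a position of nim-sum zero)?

1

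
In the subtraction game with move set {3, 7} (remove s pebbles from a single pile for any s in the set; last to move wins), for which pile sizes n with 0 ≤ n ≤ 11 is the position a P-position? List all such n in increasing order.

0, 1, 2, 6, 10, 11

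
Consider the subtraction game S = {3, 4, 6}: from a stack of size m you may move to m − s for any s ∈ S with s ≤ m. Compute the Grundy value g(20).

Build the Grundy sequence with g(k) = mex{g(k−s) : s ∈ {3, 4, 6}, s ≤ k}:
k:     0  1  2  3  4  5  6  7  8  9 10 11 12 13 14 15 16 17 18 19 20
g(k):  0  0  0  1  1  1  2  2  2  0  0  0  1  1  1  2  2  2  0  0  0
So g(20) = 0.

0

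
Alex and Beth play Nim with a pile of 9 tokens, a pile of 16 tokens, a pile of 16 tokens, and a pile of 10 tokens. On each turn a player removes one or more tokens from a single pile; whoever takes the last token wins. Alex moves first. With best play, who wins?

Alex wins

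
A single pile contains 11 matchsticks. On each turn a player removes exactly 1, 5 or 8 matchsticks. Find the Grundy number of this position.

3

Grundy values for subtraction set {1, 5, 8}:
k:     0  1  2  3  4  5  6  7  8  9 10 11
g(k):  0  1  0  1  0  1  0  1  2  3  2  3
So g(11) = 3.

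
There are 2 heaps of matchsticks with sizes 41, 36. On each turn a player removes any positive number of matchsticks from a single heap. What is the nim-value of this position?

13

Bitwise XOR of the heap sizes:
  101001  (41)
  100100  (36)
  ------
  001101  (13)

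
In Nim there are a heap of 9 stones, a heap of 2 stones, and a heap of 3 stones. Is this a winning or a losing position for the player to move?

Winning position

Nim-sum: 9 ^ 2 ^ 3 = 8.
The nim-sum is 8 ≠ 0, so this is an N-position: the player to move can win.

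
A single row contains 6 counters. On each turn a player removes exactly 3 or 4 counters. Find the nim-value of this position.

2

Build the Grundy sequence with g(k) = mex{g(k−s) : s ∈ {3, 4}, s ≤ k}:
k:     0  1  2  3  4  5  6
g(k):  0  0  0  1  1  1  2
So g(6) = 2.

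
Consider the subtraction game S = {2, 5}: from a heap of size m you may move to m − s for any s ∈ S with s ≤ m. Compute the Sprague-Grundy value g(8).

Compute g(0), g(1), … for moves {2, 5}:
g(0) = mex{} = 0
g(1) = mex{} = 0
g(2) = mex{0} = 1
g(3) = mex{0} = 1
g(4) = mex{1} = 0
g(5) = mex{0,1} = 2
g(6) = mex{0} = 1
g(7) = mex{1,2} = 0
g(8) = mex{1} = 0
So g(8) = 0.

0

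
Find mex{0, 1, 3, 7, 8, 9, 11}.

2

The values 0, 1 are all present; 2 is the first non-negative integer missing from the set.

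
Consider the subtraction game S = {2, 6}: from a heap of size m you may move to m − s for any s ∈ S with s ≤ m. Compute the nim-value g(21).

Compute g(0), g(1), … for moves {2, 6}:
k:     0  1  2  3  4  5  6  7  8  9 10 11 12 13 14 15 16 17 18 19 20 21
g(k):  0  0  1  1  0  0  1  1  0  0  1  1  0  0  1  1  0  0  1  1  0  0
So g(21) = 0.

0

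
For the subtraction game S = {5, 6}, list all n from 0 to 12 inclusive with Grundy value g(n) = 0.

Build the Grundy sequence with g(k) = mex{g(k−s) : s ∈ {5, 6}, s ≤ k}:
g(0) = mex{} = 0
g(1) = mex{} = 0
g(2) = mex{} = 0
g(3) = mex{} = 0
g(4) = mex{} = 0
g(5) = mex{0} = 1
g(6) = mex{0} = 1
g(7) = mex{0} = 1
g(8) = mex{0} = 1
g(9) = mex{0} = 1
g(10) = mex{0,1} = 2
g(11) = mex{1} = 0
g(12) = mex{1} = 0
The P-positions (g = 0) in 0..12 are 0, 1, 2, 3, 4, 11, 12.

0, 1, 2, 3, 4, 11, 12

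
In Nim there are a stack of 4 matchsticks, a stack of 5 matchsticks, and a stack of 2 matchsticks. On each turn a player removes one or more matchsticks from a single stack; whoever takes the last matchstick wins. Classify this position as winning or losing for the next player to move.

Write each in binary and XOR column by column:
  100  (4)
  101  (5)
  010  (2)
  ---
  011  (3)
The nim-sum is 3 ≠ 0, so this is an N-position: the player to move can win.

Winning position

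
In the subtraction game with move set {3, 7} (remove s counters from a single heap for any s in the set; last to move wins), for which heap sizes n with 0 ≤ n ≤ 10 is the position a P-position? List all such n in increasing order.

0, 1, 2, 6, 10

Grundy values for subtraction set {3, 7}:
g(0) = mex{} = 0
g(1) = mex{} = 0
g(2) = mex{} = 0
g(3) = mex{0} = 1
g(4) = mex{0} = 1
g(5) = mex{0} = 1
g(6) = mex{1} = 0
g(7) = mex{0,1} = 2
g(8) = mex{0,1} = 2
g(9) = mex{0} = 1
g(10) = mex{1,2} = 0
The P-positions (g = 0) in 0..10 are 0, 1, 2, 6, 10.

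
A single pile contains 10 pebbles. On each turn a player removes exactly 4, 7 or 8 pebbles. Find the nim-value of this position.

Build the Grundy sequence with g(k) = mex{g(k−s) : s ∈ {4, 7, 8}, s ≤ k}:
g(0) = mex{} = 0
g(1) = mex{} = 0
g(2) = mex{} = 0
g(3) = mex{} = 0
g(4) = mex{0} = 1
g(5) = mex{0} = 1
g(6) = mex{0} = 1
g(7) = mex{0} = 1
g(8) = mex{0,1} = 2
g(9) = mex{0,1} = 2
g(10) = mex{0,1} = 2
So g(10) = 2.

2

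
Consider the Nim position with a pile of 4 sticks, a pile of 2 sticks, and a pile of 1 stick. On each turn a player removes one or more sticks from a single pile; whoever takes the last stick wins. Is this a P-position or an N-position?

Compute the nim-sum pairwise:
4 XOR 2 = 6
6 XOR 1 = 7
The nim-sum is 7 ≠ 0, so this is an N-position: the player to move can win.

N-position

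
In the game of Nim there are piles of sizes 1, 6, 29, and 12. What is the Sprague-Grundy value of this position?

22

Nim-sum: 1 ^ 6 ^ 29 ^ 12 = 22.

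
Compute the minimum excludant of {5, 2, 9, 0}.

1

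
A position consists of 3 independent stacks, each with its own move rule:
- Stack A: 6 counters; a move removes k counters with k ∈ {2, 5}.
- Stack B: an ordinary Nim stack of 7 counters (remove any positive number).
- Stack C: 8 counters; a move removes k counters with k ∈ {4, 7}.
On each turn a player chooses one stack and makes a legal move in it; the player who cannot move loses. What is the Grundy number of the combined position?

4

Grundy values for stack A (subtraction set {2, 5}):
g(0) = mex{} = 0
g(1) = mex{} = 0
g(2) = mex{0} = 1
g(3) = mex{0} = 1
g(4) = mex{1} = 0
g(5) = mex{0,1} = 2
g(6) = mex{0} = 1
So g(6) = 1.
Stack B is a plain Nim stack of size 7, so its Grundy value is 7.
For stack C, compute g(0), g(1), … with moves {4, 7}:
k:     0  1  2  3  4  5  6  7  8
g(k):  0  0  0  0  1  1  1  1  2
So g(8) = 2.
The value of a disjunctive sum is the nim-sum of the parts.
Combined value = 1 ⊕ 7 ⊕ 2 = 4.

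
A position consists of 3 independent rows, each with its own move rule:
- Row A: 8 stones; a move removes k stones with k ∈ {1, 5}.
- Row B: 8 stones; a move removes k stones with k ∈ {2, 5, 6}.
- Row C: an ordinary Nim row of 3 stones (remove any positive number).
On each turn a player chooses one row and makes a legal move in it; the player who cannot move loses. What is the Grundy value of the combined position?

3

Build the Grundy sequence for row A with g(k) = mex{g(k−s) : s ∈ {1, 5}, s ≤ k}:
g(0) = mex{} = 0
g(1) = mex{0} = 1
g(2) = mex{1} = 0
g(3) = mex{0} = 1
g(4) = mex{1} = 0
g(5) = mex{0} = 1
g(6) = mex{1} = 0
g(7) = mex{0} = 1
g(8) = mex{1} = 0
So g(8) = 0.
Grundy values for row B (subtraction set {2, 5, 6}):
k:     0  1  2  3  4  5  6  7  8
g(k):  0  0  1  1  0  2  1  3  0
So g(8) = 0.
Row C is a plain Nim row of size 3, so its Grundy value is 3.
By the Sprague-Grundy theorem, the Grundy value of a sum of independent games is the XOR of the component values.
Combined value = 0 ⊕ 0 ⊕ 3 = 3.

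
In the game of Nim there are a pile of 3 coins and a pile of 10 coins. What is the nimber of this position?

9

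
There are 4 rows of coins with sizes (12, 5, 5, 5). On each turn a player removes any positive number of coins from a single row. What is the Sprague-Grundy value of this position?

9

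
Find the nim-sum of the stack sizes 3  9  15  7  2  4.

4

Compute the nim-sum pairwise:
3 XOR 9 = 10
10 XOR 15 = 5
5 XOR 7 = 2
2 XOR 2 = 0
0 XOR 4 = 4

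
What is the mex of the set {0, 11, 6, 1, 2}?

The values 0, 1, 2 are all present; 3 is the first non-negative integer missing from the set.

3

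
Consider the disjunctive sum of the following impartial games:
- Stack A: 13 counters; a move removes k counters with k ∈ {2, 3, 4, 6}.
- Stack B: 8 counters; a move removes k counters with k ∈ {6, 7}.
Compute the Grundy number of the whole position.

3

Build the Grundy sequence for stack A with g(k) = mex{g(k−s) : s ∈ {2, 3, 4, 6}, s ≤ k}:
k:     0  1  2  3  4  5  6  7  8  9 10 11 12 13
g(k):  0  0  1  1  2  2  3  3  0  0  1  1  2  2
So g(13) = 2.
For stack B, compute g(0), g(1), … with moves {6, 7}:
g(0) = mex{} = 0
g(1) = mex{} = 0
g(2) = mex{} = 0
g(3) = mex{} = 0
g(4) = mex{} = 0
g(5) = mex{} = 0
g(6) = mex{0} = 1
g(7) = mex{0} = 1
g(8) = mex{0} = 1
So g(8) = 1.
By the Sprague-Grundy theorem, the Grundy value of a sum of independent games is the XOR of the component values.
Combined value = 2 ⊕ 1 = 3.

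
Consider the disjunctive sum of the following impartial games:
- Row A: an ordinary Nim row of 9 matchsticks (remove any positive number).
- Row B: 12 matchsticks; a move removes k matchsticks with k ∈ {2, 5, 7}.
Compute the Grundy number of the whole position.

Row A is a plain Nim row of size 9, so its Grundy value is 9.
Build the Grundy sequence for row B with g(k) = mex{g(k−s) : s ∈ {2, 5, 7}, s ≤ k}:
k:     0  1  2  3  4  5  6  7  8  9 10 11 12
g(k):  0  0  1  1  0  2  1  3  2  2  0  3  1
So g(12) = 1.
The value of a disjunctive sum is the nim-sum of the parts.
Combined value = 9 ⊕ 1 = 8.

8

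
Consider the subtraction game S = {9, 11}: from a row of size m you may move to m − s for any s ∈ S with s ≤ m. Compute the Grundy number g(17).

Compute g(0), g(1), … for moves {9, 11}:
k:     0  1  2  3  4  5  6  7  8  9 10 11 12 13 14 15 16 17
g(k):  0  0  0  0  0  0  0  0  0  1  1  1  1  1  1  1  1  1
So g(17) = 1.

1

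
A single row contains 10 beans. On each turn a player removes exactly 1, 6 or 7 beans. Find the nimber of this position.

2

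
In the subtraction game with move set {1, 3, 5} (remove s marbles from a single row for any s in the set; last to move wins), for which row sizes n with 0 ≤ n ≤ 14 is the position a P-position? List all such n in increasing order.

0, 2, 4, 6, 8, 10, 12, 14

Grundy values for subtraction set {1, 3, 5}:
g(0) = mex{} = 0
g(1) = mex{0} = 1
g(2) = mex{1} = 0
g(3) = mex{0} = 1
g(4) = mex{1} = 0
g(5) = mex{0} = 1
g(6) = mex{1} = 0
g(7) = mex{0} = 1
g(8) = mex{1} = 0
g(9) = mex{0} = 1
g(10) = mex{1} = 0
g(11) = mex{0} = 1
g(12) = mex{1} = 0
g(13) = mex{0} = 1
g(14) = mex{1} = 0
The P-positions (g = 0) in 0..14 are 0, 2, 4, 6, 8, 10, 12, 14.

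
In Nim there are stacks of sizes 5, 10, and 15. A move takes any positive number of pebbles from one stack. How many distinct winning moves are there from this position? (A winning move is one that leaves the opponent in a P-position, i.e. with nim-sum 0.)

0

Compute the nim-sum pairwise:
5 XOR 10 = 15
15 XOR 15 = 0
The nim-sum is already 0, so every move leaves a nonzero nim-sum — there are no winning moves.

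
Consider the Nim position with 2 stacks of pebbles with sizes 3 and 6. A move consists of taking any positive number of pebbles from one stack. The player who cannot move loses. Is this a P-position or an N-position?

N-position

Bitwise XOR of the heap sizes:
  011  (3)
  110  (6)
  ---
  101  (5)
The nim-sum is 5 ≠ 0, so this is an N-position: the player to move can win.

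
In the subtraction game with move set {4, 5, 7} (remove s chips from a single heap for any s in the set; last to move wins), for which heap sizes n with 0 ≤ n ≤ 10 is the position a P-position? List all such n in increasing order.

0, 1, 2, 3

Build the Grundy sequence with g(k) = mex{g(k−s) : s ∈ {4, 5, 7}, s ≤ k}:
k:     0  1  2  3  4  5  6  7  8  9 10
g(k):  0  0  0  0  1  1  1  1  2  2  2
The P-positions (g = 0) in 0..10 are 0, 1, 2, 3.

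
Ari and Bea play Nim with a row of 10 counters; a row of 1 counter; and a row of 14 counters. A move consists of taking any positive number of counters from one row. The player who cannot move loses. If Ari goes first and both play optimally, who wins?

Bitwise XOR of the heap sizes:
  1010  (10)
  0001  (1)
  1110  (14)
  ----
  0101  (5)
The nim-sum is 5 ≠ 0, so this is an N-position: the player to move can win; Ari has a winning move.

Ari wins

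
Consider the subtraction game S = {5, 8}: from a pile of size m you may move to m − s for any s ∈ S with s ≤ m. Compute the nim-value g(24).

2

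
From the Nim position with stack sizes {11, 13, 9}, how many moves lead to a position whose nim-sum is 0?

Nim-sum: 11 ^ 13 ^ 9 = 15.
The overall nim-sum is X = 15. A stack of size p has a winning move iff p XOR X < p (reduce it to p XOR X).
  11: 11 XOR 15 = 4 < 11 — winning move (to 4).
  13: 13 XOR 15 = 2 < 13 — winning move (to 2).
  9: 9 XOR 15 = 6 < 9 — winning move (to 6).
That gives 3 winning moves.

3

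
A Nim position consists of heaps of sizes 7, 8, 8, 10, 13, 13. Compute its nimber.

In binary:
  0111  (7)
  1000  (8)
  1000  (8)
  1010  (10)
  1101  (13)
  1101  (13)
  ----
  1101  (13)

13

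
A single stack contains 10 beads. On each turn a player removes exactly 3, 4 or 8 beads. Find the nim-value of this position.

1

Compute g(0), g(1), … for moves {3, 4, 8}:
k:     0  1  2  3  4  5  6  7  8  9 10
g(k):  0  0  0  1  1  1  2  0  2  3  1
So g(10) = 1.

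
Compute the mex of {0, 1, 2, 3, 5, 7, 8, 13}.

4

The values 0, 1, 2, 3 are all present; 4 is the first non-negative integer missing from the set.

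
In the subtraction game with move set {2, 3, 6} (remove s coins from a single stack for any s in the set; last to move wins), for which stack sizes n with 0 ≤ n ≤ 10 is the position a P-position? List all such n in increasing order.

0, 1, 5, 9, 10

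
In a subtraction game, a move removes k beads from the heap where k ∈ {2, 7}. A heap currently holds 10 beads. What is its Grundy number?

Build the Grundy sequence with g(k) = mex{g(k−s) : s ∈ {2, 7}, s ≤ k}:
g(0) = mex{} = 0
g(1) = mex{} = 0
g(2) = mex{0} = 1
g(3) = mex{0} = 1
g(4) = mex{1} = 0
g(5) = mex{1} = 0
g(6) = mex{0} = 1
g(7) = mex{0} = 1
g(8) = mex{0,1} = 2
g(9) = mex{1} = 0
g(10) = mex{1,2} = 0
So g(10) = 0.

0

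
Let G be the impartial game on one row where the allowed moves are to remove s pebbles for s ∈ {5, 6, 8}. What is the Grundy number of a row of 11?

2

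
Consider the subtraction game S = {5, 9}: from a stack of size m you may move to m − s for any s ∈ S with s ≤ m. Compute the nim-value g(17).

0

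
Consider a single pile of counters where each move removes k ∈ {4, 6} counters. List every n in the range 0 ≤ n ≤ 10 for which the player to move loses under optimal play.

0, 1, 2, 3, 10

Compute g(0), g(1), … for moves {4, 6}:
k:     0  1  2  3  4  5  6  7  8  9 10
g(k):  0  0  0  0  1  1  1  1  2  2  0
The P-positions (g = 0) in 0..10 are 0, 1, 2, 3, 10.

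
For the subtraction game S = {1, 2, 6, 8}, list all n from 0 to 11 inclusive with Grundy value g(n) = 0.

0, 3, 7, 10

Grundy values for subtraction set {1, 2, 6, 8}:
g(0) = mex{} = 0
g(1) = mex{0} = 1
g(2) = mex{0,1} = 2
g(3) = mex{1,2} = 0
g(4) = mex{0,2} = 1
g(5) = mex{0,1} = 2
g(6) = mex{0,1,2} = 3
g(7) = mex{1,2,3} = 0
g(8) = mex{0,2,3} = 1
g(9) = mex{0,1} = 2
g(10) = mex{1,2} = 0
g(11) = mex{0,2} = 1
The P-positions (g = 0) in 0..11 are 0, 3, 7, 10.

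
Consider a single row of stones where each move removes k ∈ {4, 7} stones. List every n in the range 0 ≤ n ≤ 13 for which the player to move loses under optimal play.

0, 1, 2, 3, 11, 12, 13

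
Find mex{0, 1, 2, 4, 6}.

The values 0, 1, 2 are all present; 3 is the first non-negative integer missing from the set.

3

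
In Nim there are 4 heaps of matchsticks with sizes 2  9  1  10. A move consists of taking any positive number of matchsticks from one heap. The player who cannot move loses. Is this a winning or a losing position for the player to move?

Losing position

Bitwise XOR of the heap sizes:
  0010  (2)
  1001  (9)
  0001  (1)
  1010  (10)
  ----
  0000  (0)
The nim-sum is 0, so this is a P-position: the player to move is in a losing position under optimal play.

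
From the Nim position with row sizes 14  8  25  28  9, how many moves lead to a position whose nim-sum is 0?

Compute the nim-sum pairwise:
14 ^ 8 = 6
6 ^ 25 = 31
31 ^ 28 = 3
3 ^ 9 = 10
The overall nim-sum is X = 10. A row of size p has a winning move iff p XOR X < p (reduce it to p XOR X).
  14: 14 XOR 10 = 4 < 14 — winning move (to 4).
  8: 8 XOR 10 = 2 < 8 — winning move (to 2).
  25: 25 XOR 10 = 19 < 25 — winning move (to 19).
  28: 28 XOR 10 = 22 < 28 — winning move (to 22).
  9: 9 XOR 10 = 3 < 9 — winning move (to 3).
That gives 5 winning moves.

5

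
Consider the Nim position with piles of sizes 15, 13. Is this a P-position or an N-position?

Write each in binary and XOR column by column:
  1111  (15)
  1101  (13)
  ----
  0010  (2)
The nim-sum is 2 ≠ 0, so this is an N-position: the player to move can win.

N-position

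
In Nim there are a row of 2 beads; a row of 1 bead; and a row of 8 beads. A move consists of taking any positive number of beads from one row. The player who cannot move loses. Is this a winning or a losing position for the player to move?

Winning position

Compute the nim-sum pairwise:
2 ⊕ 1 = 3
3 ⊕ 8 = 11
The nim-sum is 11 ≠ 0, so this is an N-position: the player to move can win.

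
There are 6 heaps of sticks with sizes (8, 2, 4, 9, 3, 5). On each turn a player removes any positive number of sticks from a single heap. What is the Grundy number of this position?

1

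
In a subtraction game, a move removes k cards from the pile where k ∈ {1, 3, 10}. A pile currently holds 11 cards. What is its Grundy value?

Compute g(0), g(1), … for moves {1, 3, 10}:
k:     0  1  2  3  4  5  6  7  8  9 10 11
g(k):  0  1  0  1  0  1  0  1  0  1  2  3
So g(11) = 3.

3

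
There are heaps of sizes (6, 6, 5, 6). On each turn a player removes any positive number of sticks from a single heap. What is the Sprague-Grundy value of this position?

3

Write each in binary and XOR column by column:
  110  (6)
  110  (6)
  101  (5)
  110  (6)
  ---
  011  (3)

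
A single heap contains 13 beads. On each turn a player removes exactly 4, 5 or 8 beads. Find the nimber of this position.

0

Build the Grundy sequence with g(k) = mex{g(k−s) : s ∈ {4, 5, 8}, s ≤ k}:
k:     0  1  2  3  4  5  6  7  8  9 10 11 12 13
g(k):  0  0  0  0  1  1  1  1  2  2  2  2  0  0
So g(13) = 0.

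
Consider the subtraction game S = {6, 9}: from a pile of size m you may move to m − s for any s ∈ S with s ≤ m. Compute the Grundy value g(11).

Grundy values for subtraction set {6, 9}:
g(0) = mex{} = 0
g(1) = mex{} = 0
g(2) = mex{} = 0
g(3) = mex{} = 0
g(4) = mex{} = 0
g(5) = mex{} = 0
g(6) = mex{0} = 1
g(7) = mex{0} = 1
g(8) = mex{0} = 1
g(9) = mex{0} = 1
g(10) = mex{0} = 1
g(11) = mex{0} = 1
So g(11) = 1.

1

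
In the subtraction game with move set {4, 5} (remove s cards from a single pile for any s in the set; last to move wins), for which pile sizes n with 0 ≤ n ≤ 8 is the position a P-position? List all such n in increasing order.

0, 1, 2, 3

Compute g(0), g(1), … for moves {4, 5}:
k:     0  1  2  3  4  5  6  7  8
g(k):  0  0  0  0  1  1  1  1  2
The P-positions (g = 0) in 0..8 are 0, 1, 2, 3.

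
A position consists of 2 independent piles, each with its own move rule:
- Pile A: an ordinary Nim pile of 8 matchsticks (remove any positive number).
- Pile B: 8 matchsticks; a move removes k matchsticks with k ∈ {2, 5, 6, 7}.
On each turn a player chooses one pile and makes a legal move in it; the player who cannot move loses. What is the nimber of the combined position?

10

Pile A is a plain Nim pile of size 8, so its Grundy value is 8.
Grundy values for pile B (subtraction set {2, 5, 6, 7}):
g(0) = mex{} = 0
g(1) = mex{} = 0
g(2) = mex{0} = 1
g(3) = mex{0} = 1
g(4) = mex{1} = 0
g(5) = mex{0,1} = 2
g(6) = mex{0} = 1
g(7) = mex{0,1,2} = 3
g(8) = mex{0,1} = 2
So g(8) = 2.
The value of a disjunctive sum is the nim-sum of the parts.
Combined value = 8 XOR 2 = 10.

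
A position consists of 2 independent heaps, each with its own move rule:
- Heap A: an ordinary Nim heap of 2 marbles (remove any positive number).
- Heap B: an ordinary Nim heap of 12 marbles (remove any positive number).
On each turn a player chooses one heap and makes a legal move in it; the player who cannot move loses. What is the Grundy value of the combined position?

Heap A is a plain Nim heap of size 2, so its Grundy value is 2.
Heap B is a plain Nim heap of size 12, so its Grundy value is 12.
By the Sprague-Grundy theorem, the Grundy value of a sum of independent games is the XOR of the component values.
Combined value = 2 XOR 12 = 14.

14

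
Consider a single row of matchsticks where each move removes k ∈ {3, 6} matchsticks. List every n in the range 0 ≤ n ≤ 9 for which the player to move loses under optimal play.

0, 1, 2, 9

Build the Grundy sequence with g(k) = mex{g(k−s) : s ∈ {3, 6}, s ≤ k}:
g(0) = mex{} = 0
g(1) = mex{} = 0
g(2) = mex{} = 0
g(3) = mex{0} = 1
g(4) = mex{0} = 1
g(5) = mex{0} = 1
g(6) = mex{0,1} = 2
g(7) = mex{0,1} = 2
g(8) = mex{0,1} = 2
g(9) = mex{1,2} = 0
The P-positions (g = 0) in 0..9 are 0, 1, 2, 9.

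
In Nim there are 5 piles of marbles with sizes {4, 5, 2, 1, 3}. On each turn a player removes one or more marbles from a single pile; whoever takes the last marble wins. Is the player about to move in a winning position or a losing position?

Winning position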